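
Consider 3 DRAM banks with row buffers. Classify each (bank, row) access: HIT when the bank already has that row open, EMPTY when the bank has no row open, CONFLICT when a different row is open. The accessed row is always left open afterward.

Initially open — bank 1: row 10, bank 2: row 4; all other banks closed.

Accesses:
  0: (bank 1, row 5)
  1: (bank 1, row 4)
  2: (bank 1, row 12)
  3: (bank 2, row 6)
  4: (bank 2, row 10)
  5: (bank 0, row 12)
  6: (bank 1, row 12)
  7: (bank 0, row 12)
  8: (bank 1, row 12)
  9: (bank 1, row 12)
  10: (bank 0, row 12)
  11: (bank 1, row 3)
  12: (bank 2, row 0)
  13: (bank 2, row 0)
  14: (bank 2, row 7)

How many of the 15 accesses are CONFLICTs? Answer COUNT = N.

0: bank 1 row 5 — prev 10 → CONFLICT
1: bank 1 row 4 — prev 5 → CONFLICT
2: bank 1 row 12 — prev 4 → CONFLICT
3: bank 2 row 6 — prev 4 → CONFLICT
4: bank 2 row 10 — prev 6 → CONFLICT
5: bank 0 row 12 — prev None → EMPTY
6: bank 1 row 12 — prev 12 → HIT
7: bank 0 row 12 — prev 12 → HIT
8: bank 1 row 12 — prev 12 → HIT
9: bank 1 row 12 — prev 12 → HIT
10: bank 0 row 12 — prev 12 → HIT
11: bank 1 row 3 — prev 12 → CONFLICT
12: bank 2 row 0 — prev 10 → CONFLICT
13: bank 2 row 0 — prev 0 → HIT
14: bank 2 row 7 — prev 0 → CONFLICT

COUNT = 8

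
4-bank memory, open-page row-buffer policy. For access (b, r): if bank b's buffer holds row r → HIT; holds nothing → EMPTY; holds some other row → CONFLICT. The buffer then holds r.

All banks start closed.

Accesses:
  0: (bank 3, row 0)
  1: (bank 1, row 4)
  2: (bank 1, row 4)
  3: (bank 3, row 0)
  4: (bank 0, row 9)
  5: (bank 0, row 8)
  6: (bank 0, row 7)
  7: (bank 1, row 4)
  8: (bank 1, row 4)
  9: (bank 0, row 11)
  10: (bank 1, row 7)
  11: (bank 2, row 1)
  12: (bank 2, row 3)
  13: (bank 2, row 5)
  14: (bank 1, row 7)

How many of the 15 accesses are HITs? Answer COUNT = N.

COUNT = 5

  [0] b3 r0: no row ⇒ E
  [1] b1 r4: no row ⇒ E
  [2] b1 r4: had r4 ⇒ H
  [3] b3 r0: had r0 ⇒ H
  [4] b0 r9: no row ⇒ E
  [5] b0 r8: had r9 ⇒ C
  [6] b0 r7: had r8 ⇒ C
  [7] b1 r4: had r4 ⇒ H
  [8] b1 r4: had r4 ⇒ H
  [9] b0 r11: had r7 ⇒ C
  [10] b1 r7: had r4 ⇒ C
  [11] b2 r1: no row ⇒ E
  [12] b2 r3: had r1 ⇒ C
  [13] b2 r5: had r3 ⇒ C
  [14] b1 r7: had r7 ⇒ H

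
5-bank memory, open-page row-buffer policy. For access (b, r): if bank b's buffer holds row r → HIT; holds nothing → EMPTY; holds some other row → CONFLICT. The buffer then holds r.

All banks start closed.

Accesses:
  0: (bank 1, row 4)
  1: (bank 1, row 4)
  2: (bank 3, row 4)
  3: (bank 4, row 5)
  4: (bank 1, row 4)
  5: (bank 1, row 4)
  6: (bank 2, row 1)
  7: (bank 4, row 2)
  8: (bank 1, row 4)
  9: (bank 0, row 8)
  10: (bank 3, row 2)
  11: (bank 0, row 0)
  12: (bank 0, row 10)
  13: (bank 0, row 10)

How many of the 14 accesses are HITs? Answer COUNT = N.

0: bank 1 row 4 — prev None → EMPTY
1: bank 1 row 4 — prev 4 → HIT
2: bank 3 row 4 — prev None → EMPTY
3: bank 4 row 5 — prev None → EMPTY
4: bank 1 row 4 — prev 4 → HIT
5: bank 1 row 4 — prev 4 → HIT
6: bank 2 row 1 — prev None → EMPTY
7: bank 4 row 2 — prev 5 → CONFLICT
8: bank 1 row 4 — prev 4 → HIT
9: bank 0 row 8 — prev None → EMPTY
10: bank 3 row 2 — prev 4 → CONFLICT
11: bank 0 row 0 — prev 8 → CONFLICT
12: bank 0 row 10 — prev 0 → CONFLICT
13: bank 0 row 10 — prev 10 → HIT

COUNT = 5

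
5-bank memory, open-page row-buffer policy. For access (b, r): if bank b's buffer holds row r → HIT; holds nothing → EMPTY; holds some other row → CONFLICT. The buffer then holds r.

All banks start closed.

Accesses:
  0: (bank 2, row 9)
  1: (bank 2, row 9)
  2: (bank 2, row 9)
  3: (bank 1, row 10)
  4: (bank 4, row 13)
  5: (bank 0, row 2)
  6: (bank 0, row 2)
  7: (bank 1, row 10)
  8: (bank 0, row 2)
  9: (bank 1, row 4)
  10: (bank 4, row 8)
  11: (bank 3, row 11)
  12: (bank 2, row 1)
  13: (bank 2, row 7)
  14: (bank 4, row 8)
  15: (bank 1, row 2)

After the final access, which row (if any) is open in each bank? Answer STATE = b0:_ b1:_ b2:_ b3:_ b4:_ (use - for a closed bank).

STATE = b0:2 b1:2 b2:7 b3:11 b4:8

0: bank 2 row 9 — prev None → EMPTY
1: bank 2 row 9 — prev 9 → HIT
2: bank 2 row 9 — prev 9 → HIT
3: bank 1 row 10 — prev None → EMPTY
4: bank 4 row 13 — prev None → EMPTY
5: bank 0 row 2 — prev None → EMPTY
6: bank 0 row 2 — prev 2 → HIT
7: bank 1 row 10 — prev 10 → HIT
8: bank 0 row 2 — prev 2 → HIT
9: bank 1 row 4 — prev 10 → CONFLICT
10: bank 4 row 8 — prev 13 → CONFLICT
11: bank 3 row 11 — prev None → EMPTY
12: bank 2 row 1 — prev 9 → CONFLICT
13: bank 2 row 7 — prev 1 → CONFLICT
14: bank 4 row 8 — prev 8 → HIT
15: bank 1 row 2 — prev 4 → CONFLICT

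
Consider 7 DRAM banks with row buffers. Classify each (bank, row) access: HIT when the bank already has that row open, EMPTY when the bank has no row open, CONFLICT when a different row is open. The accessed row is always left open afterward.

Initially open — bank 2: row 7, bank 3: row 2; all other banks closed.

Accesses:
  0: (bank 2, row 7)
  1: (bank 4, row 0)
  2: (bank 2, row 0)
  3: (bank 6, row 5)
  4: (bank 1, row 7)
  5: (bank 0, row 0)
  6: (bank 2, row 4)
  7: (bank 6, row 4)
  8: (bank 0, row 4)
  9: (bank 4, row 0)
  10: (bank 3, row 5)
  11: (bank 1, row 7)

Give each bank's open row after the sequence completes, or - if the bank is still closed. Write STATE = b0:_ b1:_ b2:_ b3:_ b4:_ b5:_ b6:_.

  [0] b2 r7: had r7 ⇒ H
  [1] b4 r0: no row ⇒ E
  [2] b2 r0: had r7 ⇒ C
  [3] b6 r5: no row ⇒ E
  [4] b1 r7: no row ⇒ E
  [5] b0 r0: no row ⇒ E
  [6] b2 r4: had r0 ⇒ C
  [7] b6 r4: had r5 ⇒ C
  [8] b0 r4: had r0 ⇒ C
  [9] b4 r0: had r0 ⇒ H
  [10] b3 r5: had r2 ⇒ C
  [11] b1 r7: had r7 ⇒ H

STATE = b0:4 b1:7 b2:4 b3:5 b4:0 b5:- b6:4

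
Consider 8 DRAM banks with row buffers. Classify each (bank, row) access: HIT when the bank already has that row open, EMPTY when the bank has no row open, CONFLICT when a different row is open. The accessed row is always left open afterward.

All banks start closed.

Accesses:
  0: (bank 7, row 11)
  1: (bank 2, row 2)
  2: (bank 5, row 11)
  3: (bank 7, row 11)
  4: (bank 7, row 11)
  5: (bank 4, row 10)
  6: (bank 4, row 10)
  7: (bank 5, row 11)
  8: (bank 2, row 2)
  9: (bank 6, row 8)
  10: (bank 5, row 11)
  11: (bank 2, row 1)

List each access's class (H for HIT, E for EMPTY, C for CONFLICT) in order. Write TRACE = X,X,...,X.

#0 (7,11) E
#1 (2,2) E
#2 (5,11) E
#3 (7,11) H  (was 11)
#4 (7,11) H  (was 11)
#5 (4,10) E
#6 (4,10) H  (was 10)
#7 (5,11) H  (was 11)
#8 (2,2) H  (was 2)
#9 (6,8) E
#10 (5,11) H  (was 11)
#11 (2,1) C  (was 2)

TRACE = E,E,E,H,H,E,H,H,H,E,H,C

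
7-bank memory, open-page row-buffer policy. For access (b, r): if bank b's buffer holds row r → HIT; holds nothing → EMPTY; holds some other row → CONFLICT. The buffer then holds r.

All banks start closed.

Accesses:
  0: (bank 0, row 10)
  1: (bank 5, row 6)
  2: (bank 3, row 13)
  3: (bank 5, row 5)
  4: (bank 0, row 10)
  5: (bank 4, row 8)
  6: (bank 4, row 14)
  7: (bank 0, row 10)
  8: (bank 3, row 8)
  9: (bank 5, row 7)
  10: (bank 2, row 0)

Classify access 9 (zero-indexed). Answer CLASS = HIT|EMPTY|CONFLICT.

step 0: bank0 None->10 [EMPTY]
step 1: bank5 None->6 [EMPTY]
step 2: bank3 None->13 [EMPTY]
step 3: bank5 6->5 [CONFLICT]
step 4: bank0 10->10 [HIT]
step 5: bank4 None->8 [EMPTY]
step 6: bank4 8->14 [CONFLICT]
step 7: bank0 10->10 [HIT]
step 8: bank3 13->8 [CONFLICT]
step 9: bank5 5->7 [CONFLICT]
step 10: bank2 None->0 [EMPTY]

CLASS = CONFLICT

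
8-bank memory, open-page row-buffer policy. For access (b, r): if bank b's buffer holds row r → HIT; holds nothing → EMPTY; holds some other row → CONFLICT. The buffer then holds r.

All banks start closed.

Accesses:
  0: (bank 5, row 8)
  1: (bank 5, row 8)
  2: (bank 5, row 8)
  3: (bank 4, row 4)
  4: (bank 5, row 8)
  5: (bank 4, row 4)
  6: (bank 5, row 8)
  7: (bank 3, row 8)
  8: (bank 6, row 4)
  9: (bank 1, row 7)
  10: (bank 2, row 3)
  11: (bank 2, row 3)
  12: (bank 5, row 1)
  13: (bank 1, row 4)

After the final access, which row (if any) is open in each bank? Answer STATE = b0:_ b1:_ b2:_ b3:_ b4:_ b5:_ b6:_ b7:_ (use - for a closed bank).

STATE = b0:- b1:4 b2:3 b3:8 b4:4 b5:1 b6:4 b7:-

#0 (5,8) E
#1 (5,8) H  (was 8)
#2 (5,8) H  (was 8)
#3 (4,4) E
#4 (5,8) H  (was 8)
#5 (4,4) H  (was 4)
#6 (5,8) H  (was 8)
#7 (3,8) E
#8 (6,4) E
#9 (1,7) E
#10 (2,3) E
#11 (2,3) H  (was 3)
#12 (5,1) C  (was 8)
#13 (1,4) C  (was 7)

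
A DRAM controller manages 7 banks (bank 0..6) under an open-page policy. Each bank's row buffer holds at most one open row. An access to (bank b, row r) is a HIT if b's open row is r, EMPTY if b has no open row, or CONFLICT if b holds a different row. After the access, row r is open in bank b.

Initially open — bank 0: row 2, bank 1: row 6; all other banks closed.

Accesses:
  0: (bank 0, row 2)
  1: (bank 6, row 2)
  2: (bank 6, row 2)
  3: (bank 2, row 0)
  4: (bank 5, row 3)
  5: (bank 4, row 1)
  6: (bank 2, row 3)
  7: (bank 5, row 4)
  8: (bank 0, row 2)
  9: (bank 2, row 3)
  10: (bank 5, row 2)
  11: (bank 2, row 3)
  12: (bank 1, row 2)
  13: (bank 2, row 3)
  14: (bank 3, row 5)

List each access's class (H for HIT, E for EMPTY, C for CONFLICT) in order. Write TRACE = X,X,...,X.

TRACE = H,E,H,E,E,E,C,C,H,H,C,H,C,H,E

  [0] b0 r2: had r2 ⇒ H
  [1] b6 r2: no row ⇒ E
  [2] b6 r2: had r2 ⇒ H
  [3] b2 r0: no row ⇒ E
  [4] b5 r3: no row ⇒ E
  [5] b4 r1: no row ⇒ E
  [6] b2 r3: had r0 ⇒ C
  [7] b5 r4: had r3 ⇒ C
  [8] b0 r2: had r2 ⇒ H
  [9] b2 r3: had r3 ⇒ H
  [10] b5 r2: had r4 ⇒ C
  [11] b2 r3: had r3 ⇒ H
  [12] b1 r2: had r6 ⇒ C
  [13] b2 r3: had r3 ⇒ H
  [14] b3 r5: no row ⇒ E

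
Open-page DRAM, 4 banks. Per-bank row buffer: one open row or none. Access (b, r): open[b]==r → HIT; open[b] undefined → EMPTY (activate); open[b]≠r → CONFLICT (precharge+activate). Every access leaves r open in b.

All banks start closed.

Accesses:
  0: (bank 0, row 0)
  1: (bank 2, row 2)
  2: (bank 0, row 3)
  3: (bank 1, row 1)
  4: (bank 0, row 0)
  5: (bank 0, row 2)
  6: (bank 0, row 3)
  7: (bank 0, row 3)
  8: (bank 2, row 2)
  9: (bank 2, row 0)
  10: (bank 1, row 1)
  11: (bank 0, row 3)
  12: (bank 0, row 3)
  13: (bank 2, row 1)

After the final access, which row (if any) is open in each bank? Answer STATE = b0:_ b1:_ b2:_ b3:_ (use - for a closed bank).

step 0: bank0 None->0 [EMPTY]
step 1: bank2 None->2 [EMPTY]
step 2: bank0 0->3 [CONFLICT]
step 3: bank1 None->1 [EMPTY]
step 4: bank0 3->0 [CONFLICT]
step 5: bank0 0->2 [CONFLICT]
step 6: bank0 2->3 [CONFLICT]
step 7: bank0 3->3 [HIT]
step 8: bank2 2->2 [HIT]
step 9: bank2 2->0 [CONFLICT]
step 10: bank1 1->1 [HIT]
step 11: bank0 3->3 [HIT]
step 12: bank0 3->3 [HIT]
step 13: bank2 0->1 [CONFLICT]

STATE = b0:3 b1:1 b2:1 b3:-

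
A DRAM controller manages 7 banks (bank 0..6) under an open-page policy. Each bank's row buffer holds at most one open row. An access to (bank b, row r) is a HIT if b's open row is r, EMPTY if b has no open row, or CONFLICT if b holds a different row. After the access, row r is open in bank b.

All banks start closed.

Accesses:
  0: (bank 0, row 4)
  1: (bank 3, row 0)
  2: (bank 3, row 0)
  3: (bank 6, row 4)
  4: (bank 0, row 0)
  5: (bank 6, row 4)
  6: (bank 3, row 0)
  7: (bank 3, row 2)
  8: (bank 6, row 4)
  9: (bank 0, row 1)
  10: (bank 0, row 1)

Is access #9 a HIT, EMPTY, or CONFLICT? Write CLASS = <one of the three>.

CLASS = CONFLICT

  [0] b0 r4: no row ⇒ E
  [1] b3 r0: no row ⇒ E
  [2] b3 r0: had r0 ⇒ H
  [3] b6 r4: no row ⇒ E
  [4] b0 r0: had r4 ⇒ C
  [5] b6 r4: had r4 ⇒ H
  [6] b3 r0: had r0 ⇒ H
  [7] b3 r2: had r0 ⇒ C
  [8] b6 r4: had r4 ⇒ H
  [9] b0 r1: had r0 ⇒ C
  [10] b0 r1: had r1 ⇒ H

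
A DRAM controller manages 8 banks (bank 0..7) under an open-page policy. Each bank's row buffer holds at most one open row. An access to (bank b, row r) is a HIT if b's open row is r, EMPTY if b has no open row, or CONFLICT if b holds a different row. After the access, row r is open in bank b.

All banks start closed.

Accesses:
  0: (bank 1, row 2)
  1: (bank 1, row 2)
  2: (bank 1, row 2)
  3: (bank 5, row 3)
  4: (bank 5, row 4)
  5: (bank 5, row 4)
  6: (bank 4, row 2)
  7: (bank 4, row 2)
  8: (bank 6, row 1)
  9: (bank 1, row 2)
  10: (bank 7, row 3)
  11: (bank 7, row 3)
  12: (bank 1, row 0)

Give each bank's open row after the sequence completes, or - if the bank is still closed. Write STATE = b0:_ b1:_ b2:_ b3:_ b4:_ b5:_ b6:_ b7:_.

STATE = b0:- b1:0 b2:- b3:- b4:2 b5:4 b6:1 b7:3

0: bank 1 row 2 — prev None → EMPTY
1: bank 1 row 2 — prev 2 → HIT
2: bank 1 row 2 — prev 2 → HIT
3: bank 5 row 3 — prev None → EMPTY
4: bank 5 row 4 — prev 3 → CONFLICT
5: bank 5 row 4 — prev 4 → HIT
6: bank 4 row 2 — prev None → EMPTY
7: bank 4 row 2 — prev 2 → HIT
8: bank 6 row 1 — prev None → EMPTY
9: bank 1 row 2 — prev 2 → HIT
10: bank 7 row 3 — prev None → EMPTY
11: bank 7 row 3 — prev 3 → HIT
12: bank 1 row 0 — prev 2 → CONFLICT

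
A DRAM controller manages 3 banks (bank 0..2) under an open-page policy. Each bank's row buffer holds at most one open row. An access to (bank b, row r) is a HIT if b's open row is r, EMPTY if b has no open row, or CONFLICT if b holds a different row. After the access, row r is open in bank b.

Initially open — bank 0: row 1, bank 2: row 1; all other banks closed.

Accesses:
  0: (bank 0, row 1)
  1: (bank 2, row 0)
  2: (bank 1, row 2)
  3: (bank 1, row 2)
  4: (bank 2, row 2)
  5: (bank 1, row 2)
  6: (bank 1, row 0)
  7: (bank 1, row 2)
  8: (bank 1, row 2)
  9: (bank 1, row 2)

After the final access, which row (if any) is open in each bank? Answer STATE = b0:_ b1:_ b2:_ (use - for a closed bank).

STATE = b0:1 b1:2 b2:2

  [0] b0 r1: had r1 ⇒ H
  [1] b2 r0: had r1 ⇒ C
  [2] b1 r2: no row ⇒ E
  [3] b1 r2: had r2 ⇒ H
  [4] b2 r2: had r0 ⇒ C
  [5] b1 r2: had r2 ⇒ H
  [6] b1 r0: had r2 ⇒ C
  [7] b1 r2: had r0 ⇒ C
  [8] b1 r2: had r2 ⇒ H
  [9] b1 r2: had r2 ⇒ H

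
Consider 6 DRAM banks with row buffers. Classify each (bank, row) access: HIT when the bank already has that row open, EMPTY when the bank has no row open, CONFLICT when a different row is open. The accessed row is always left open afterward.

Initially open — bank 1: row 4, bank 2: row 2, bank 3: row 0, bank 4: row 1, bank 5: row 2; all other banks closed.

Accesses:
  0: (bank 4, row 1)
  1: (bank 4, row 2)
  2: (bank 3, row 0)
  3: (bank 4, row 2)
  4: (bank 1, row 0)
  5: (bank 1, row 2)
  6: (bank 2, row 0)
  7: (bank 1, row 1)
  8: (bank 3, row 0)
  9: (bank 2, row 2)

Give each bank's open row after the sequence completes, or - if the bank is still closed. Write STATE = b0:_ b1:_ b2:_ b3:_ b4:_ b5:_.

STATE = b0:- b1:1 b2:2 b3:0 b4:2 b5:2

step 0: bank4 1->1 [HIT]
step 1: bank4 1->2 [CONFLICT]
step 2: bank3 0->0 [HIT]
step 3: bank4 2->2 [HIT]
step 4: bank1 4->0 [CONFLICT]
step 5: bank1 0->2 [CONFLICT]
step 6: bank2 2->0 [CONFLICT]
step 7: bank1 2->1 [CONFLICT]
step 8: bank3 0->0 [HIT]
step 9: bank2 0->2 [CONFLICT]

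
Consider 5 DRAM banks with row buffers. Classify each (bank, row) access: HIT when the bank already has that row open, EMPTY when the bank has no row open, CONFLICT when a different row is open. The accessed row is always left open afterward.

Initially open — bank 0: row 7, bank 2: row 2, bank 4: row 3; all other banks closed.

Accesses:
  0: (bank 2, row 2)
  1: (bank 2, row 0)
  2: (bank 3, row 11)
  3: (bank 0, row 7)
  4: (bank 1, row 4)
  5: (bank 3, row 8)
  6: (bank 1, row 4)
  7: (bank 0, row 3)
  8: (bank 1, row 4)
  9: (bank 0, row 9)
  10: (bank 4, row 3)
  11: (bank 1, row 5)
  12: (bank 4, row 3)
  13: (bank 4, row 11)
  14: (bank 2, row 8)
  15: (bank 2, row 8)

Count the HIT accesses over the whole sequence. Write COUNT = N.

COUNT = 7

0: bank 2 row 2 — prev 2 → HIT
1: bank 2 row 0 — prev 2 → CONFLICT
2: bank 3 row 11 — prev None → EMPTY
3: bank 0 row 7 — prev 7 → HIT
4: bank 1 row 4 — prev None → EMPTY
5: bank 3 row 8 — prev 11 → CONFLICT
6: bank 1 row 4 — prev 4 → HIT
7: bank 0 row 3 — prev 7 → CONFLICT
8: bank 1 row 4 — prev 4 → HIT
9: bank 0 row 9 — prev 3 → CONFLICT
10: bank 4 row 3 — prev 3 → HIT
11: bank 1 row 5 — prev 4 → CONFLICT
12: bank 4 row 3 — prev 3 → HIT
13: bank 4 row 11 — prev 3 → CONFLICT
14: bank 2 row 8 — prev 0 → CONFLICT
15: bank 2 row 8 — prev 8 → HIT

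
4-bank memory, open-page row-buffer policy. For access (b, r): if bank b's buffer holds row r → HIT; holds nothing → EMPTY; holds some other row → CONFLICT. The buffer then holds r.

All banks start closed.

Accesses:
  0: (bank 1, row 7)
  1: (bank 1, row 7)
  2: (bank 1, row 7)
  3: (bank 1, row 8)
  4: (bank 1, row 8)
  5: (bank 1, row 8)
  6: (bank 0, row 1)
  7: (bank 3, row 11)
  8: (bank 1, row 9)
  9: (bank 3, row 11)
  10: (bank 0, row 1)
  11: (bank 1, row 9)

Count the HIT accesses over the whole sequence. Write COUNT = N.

step 0: bank1 None->7 [EMPTY]
step 1: bank1 7->7 [HIT]
step 2: bank1 7->7 [HIT]
step 3: bank1 7->8 [CONFLICT]
step 4: bank1 8->8 [HIT]
step 5: bank1 8->8 [HIT]
step 6: bank0 None->1 [EMPTY]
step 7: bank3 None->11 [EMPTY]
step 8: bank1 8->9 [CONFLICT]
step 9: bank3 11->11 [HIT]
step 10: bank0 1->1 [HIT]
step 11: bank1 9->9 [HIT]

COUNT = 7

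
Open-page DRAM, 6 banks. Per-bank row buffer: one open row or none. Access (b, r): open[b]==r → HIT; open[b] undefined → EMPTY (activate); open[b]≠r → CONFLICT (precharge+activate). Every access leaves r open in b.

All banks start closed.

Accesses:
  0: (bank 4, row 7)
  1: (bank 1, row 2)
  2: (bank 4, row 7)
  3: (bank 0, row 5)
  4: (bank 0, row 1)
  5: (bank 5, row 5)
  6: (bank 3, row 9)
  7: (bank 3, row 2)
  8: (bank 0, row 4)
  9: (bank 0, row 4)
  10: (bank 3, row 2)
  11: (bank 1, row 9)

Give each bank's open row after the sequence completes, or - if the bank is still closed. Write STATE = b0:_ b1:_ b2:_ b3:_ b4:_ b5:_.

STATE = b0:4 b1:9 b2:- b3:2 b4:7 b5:5

  [0] b4 r7: no row ⇒ E
  [1] b1 r2: no row ⇒ E
  [2] b4 r7: had r7 ⇒ H
  [3] b0 r5: no row ⇒ E
  [4] b0 r1: had r5 ⇒ C
  [5] b5 r5: no row ⇒ E
  [6] b3 r9: no row ⇒ E
  [7] b3 r2: had r9 ⇒ C
  [8] b0 r4: had r1 ⇒ C
  [9] b0 r4: had r4 ⇒ H
  [10] b3 r2: had r2 ⇒ H
  [11] b1 r9: had r2 ⇒ C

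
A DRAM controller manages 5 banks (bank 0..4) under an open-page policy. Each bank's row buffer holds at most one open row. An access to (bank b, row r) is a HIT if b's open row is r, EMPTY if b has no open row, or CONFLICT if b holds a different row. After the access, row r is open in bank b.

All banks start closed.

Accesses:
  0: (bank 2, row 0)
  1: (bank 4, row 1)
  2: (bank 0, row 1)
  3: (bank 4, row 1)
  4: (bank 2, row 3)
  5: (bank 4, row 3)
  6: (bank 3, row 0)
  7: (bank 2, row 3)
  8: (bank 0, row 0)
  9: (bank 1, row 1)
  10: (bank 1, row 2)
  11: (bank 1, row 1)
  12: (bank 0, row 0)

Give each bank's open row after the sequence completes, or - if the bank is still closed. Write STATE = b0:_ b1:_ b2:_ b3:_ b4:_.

STATE = b0:0 b1:1 b2:3 b3:0 b4:3

0: bank 2 row 0 — prev None → EMPTY
1: bank 4 row 1 — prev None → EMPTY
2: bank 0 row 1 — prev None → EMPTY
3: bank 4 row 1 — prev 1 → HIT
4: bank 2 row 3 — prev 0 → CONFLICT
5: bank 4 row 3 — prev 1 → CONFLICT
6: bank 3 row 0 — prev None → EMPTY
7: bank 2 row 3 — prev 3 → HIT
8: bank 0 row 0 — prev 1 → CONFLICT
9: bank 1 row 1 — prev None → EMPTY
10: bank 1 row 2 — prev 1 → CONFLICT
11: bank 1 row 1 — prev 2 → CONFLICT
12: bank 0 row 0 — prev 0 → HIT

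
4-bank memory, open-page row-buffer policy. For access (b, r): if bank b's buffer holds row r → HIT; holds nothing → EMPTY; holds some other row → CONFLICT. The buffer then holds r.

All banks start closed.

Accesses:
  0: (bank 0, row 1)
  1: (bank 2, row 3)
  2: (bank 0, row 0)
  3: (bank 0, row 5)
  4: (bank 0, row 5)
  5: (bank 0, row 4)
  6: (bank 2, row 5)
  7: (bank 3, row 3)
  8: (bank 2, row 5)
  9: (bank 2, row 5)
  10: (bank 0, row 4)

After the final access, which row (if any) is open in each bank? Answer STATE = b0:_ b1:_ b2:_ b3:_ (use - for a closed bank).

  [0] b0 r1: no row ⇒ E
  [1] b2 r3: no row ⇒ E
  [2] b0 r0: had r1 ⇒ C
  [3] b0 r5: had r0 ⇒ C
  [4] b0 r5: had r5 ⇒ H
  [5] b0 r4: had r5 ⇒ C
  [6] b2 r5: had r3 ⇒ C
  [7] b3 r3: no row ⇒ E
  [8] b2 r5: had r5 ⇒ H
  [9] b2 r5: had r5 ⇒ H
  [10] b0 r4: had r4 ⇒ H

STATE = b0:4 b1:- b2:5 b3:3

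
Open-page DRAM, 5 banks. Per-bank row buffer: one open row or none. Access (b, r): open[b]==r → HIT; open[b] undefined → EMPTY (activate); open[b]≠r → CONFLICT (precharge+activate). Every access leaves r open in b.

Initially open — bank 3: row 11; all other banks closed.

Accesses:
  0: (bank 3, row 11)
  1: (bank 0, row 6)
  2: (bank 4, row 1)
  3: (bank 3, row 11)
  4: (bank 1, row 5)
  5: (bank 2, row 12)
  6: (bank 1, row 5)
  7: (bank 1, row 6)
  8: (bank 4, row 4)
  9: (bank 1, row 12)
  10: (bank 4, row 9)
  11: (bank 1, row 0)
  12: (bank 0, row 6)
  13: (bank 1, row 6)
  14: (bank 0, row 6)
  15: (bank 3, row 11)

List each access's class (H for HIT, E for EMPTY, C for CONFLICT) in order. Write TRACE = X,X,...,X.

TRACE = H,E,E,H,E,E,H,C,C,C,C,C,H,C,H,H

#0 (3,11) H  (was 11)
#1 (0,6) E
#2 (4,1) E
#3 (3,11) H  (was 11)
#4 (1,5) E
#5 (2,12) E
#6 (1,5) H  (was 5)
#7 (1,6) C  (was 5)
#8 (4,4) C  (was 1)
#9 (1,12) C  (was 6)
#10 (4,9) C  (was 4)
#11 (1,0) C  (was 12)
#12 (0,6) H  (was 6)
#13 (1,6) C  (was 0)
#14 (0,6) H  (was 6)
#15 (3,11) H  (was 11)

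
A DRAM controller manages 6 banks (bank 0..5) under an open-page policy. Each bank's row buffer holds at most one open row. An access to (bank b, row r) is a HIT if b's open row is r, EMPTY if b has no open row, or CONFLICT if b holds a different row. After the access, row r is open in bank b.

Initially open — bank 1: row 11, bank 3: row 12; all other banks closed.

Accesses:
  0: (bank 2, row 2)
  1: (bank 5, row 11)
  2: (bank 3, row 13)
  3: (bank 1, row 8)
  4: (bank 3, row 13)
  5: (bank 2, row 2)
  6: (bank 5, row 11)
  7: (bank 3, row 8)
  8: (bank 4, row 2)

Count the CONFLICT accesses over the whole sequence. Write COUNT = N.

COUNT = 3

#0 (2,2) E
#1 (5,11) E
#2 (3,13) C  (was 12)
#3 (1,8) C  (was 11)
#4 (3,13) H  (was 13)
#5 (2,2) H  (was 2)
#6 (5,11) H  (was 11)
#7 (3,8) C  (was 13)
#8 (4,2) E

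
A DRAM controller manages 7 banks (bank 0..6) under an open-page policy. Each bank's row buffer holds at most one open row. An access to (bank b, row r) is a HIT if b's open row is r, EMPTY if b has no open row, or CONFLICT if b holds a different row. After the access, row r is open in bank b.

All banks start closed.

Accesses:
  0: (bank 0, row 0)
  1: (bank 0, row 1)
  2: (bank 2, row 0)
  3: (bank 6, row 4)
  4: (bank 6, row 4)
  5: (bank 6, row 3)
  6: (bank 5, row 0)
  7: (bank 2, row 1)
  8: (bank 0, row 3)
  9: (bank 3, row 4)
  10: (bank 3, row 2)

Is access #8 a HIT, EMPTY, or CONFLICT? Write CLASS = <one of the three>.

step 0: bank0 None->0 [EMPTY]
step 1: bank0 0->1 [CONFLICT]
step 2: bank2 None->0 [EMPTY]
step 3: bank6 None->4 [EMPTY]
step 4: bank6 4->4 [HIT]
step 5: bank6 4->3 [CONFLICT]
step 6: bank5 None->0 [EMPTY]
step 7: bank2 0->1 [CONFLICT]
step 8: bank0 1->3 [CONFLICT]
step 9: bank3 None->4 [EMPTY]
step 10: bank3 4->2 [CONFLICT]

CLASS = CONFLICT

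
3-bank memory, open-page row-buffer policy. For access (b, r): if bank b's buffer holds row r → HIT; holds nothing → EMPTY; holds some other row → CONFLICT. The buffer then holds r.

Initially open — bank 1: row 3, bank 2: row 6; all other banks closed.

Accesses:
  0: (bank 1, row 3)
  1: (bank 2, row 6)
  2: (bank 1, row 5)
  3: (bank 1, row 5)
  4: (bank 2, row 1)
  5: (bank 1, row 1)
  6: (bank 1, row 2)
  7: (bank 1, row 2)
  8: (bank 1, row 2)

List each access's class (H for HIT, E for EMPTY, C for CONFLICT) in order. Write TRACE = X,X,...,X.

TRACE = H,H,C,H,C,C,C,H,H

#0 (1,3) H  (was 3)
#1 (2,6) H  (was 6)
#2 (1,5) C  (was 3)
#3 (1,5) H  (was 5)
#4 (2,1) C  (was 6)
#5 (1,1) C  (was 5)
#6 (1,2) C  (was 1)
#7 (1,2) H  (was 2)
#8 (1,2) H  (was 2)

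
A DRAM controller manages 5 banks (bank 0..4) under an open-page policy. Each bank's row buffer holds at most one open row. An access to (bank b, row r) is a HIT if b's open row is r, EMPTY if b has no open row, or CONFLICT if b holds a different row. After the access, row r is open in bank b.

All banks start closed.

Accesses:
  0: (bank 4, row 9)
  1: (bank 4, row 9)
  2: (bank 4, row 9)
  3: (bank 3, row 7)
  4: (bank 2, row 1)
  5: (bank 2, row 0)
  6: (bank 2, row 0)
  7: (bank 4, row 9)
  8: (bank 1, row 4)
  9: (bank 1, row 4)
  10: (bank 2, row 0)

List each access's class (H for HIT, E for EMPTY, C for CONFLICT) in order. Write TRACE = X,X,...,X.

TRACE = E,H,H,E,E,C,H,H,E,H,H

  [0] b4 r9: no row ⇒ E
  [1] b4 r9: had r9 ⇒ H
  [2] b4 r9: had r9 ⇒ H
  [3] b3 r7: no row ⇒ E
  [4] b2 r1: no row ⇒ E
  [5] b2 r0: had r1 ⇒ C
  [6] b2 r0: had r0 ⇒ H
  [7] b4 r9: had r9 ⇒ H
  [8] b1 r4: no row ⇒ E
  [9] b1 r4: had r4 ⇒ H
  [10] b2 r0: had r0 ⇒ H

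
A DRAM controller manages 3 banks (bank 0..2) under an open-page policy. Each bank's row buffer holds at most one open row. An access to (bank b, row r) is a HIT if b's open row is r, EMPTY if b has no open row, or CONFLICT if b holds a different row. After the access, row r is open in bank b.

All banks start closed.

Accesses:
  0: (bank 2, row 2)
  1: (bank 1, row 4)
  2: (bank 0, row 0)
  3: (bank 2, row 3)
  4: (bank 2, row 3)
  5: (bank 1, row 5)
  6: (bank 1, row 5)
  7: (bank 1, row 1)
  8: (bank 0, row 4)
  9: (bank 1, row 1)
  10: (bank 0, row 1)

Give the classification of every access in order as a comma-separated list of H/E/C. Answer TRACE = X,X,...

0: bank 2 row 2 — prev None → EMPTY
1: bank 1 row 4 — prev None → EMPTY
2: bank 0 row 0 — prev None → EMPTY
3: bank 2 row 3 — prev 2 → CONFLICT
4: bank 2 row 3 — prev 3 → HIT
5: bank 1 row 5 — prev 4 → CONFLICT
6: bank 1 row 5 — prev 5 → HIT
7: bank 1 row 1 — prev 5 → CONFLICT
8: bank 0 row 4 — prev 0 → CONFLICT
9: bank 1 row 1 — prev 1 → HIT
10: bank 0 row 1 — prev 4 → CONFLICT

TRACE = E,E,E,C,H,C,H,C,C,H,C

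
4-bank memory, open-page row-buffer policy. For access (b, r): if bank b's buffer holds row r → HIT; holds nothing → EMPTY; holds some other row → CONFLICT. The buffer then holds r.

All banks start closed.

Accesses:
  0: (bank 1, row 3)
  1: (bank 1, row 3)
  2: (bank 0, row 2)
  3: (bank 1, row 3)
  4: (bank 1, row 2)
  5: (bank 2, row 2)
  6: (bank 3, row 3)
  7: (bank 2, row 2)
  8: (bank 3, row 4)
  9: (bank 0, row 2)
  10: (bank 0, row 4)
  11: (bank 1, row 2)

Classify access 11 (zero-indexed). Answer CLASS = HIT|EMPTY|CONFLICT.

CLASS = HIT

0: bank 1 row 3 — prev None → EMPTY
1: bank 1 row 3 — prev 3 → HIT
2: bank 0 row 2 — prev None → EMPTY
3: bank 1 row 3 — prev 3 → HIT
4: bank 1 row 2 — prev 3 → CONFLICT
5: bank 2 row 2 — prev None → EMPTY
6: bank 3 row 3 — prev None → EMPTY
7: bank 2 row 2 — prev 2 → HIT
8: bank 3 row 4 — prev 3 → CONFLICT
9: bank 0 row 2 — prev 2 → HIT
10: bank 0 row 4 — prev 2 → CONFLICT
11: bank 1 row 2 — prev 2 → HIT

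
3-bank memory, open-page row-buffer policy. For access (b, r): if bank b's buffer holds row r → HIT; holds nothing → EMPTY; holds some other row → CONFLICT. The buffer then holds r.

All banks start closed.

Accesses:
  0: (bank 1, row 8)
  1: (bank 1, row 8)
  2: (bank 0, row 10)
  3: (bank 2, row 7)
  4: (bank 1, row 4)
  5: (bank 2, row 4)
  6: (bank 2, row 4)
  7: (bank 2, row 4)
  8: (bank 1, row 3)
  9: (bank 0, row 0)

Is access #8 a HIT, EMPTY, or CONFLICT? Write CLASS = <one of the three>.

  [0] b1 r8: no row ⇒ E
  [1] b1 r8: had r8 ⇒ H
  [2] b0 r10: no row ⇒ E
  [3] b2 r7: no row ⇒ E
  [4] b1 r4: had r8 ⇒ C
  [5] b2 r4: had r7 ⇒ C
  [6] b2 r4: had r4 ⇒ H
  [7] b2 r4: had r4 ⇒ H
  [8] b1 r3: had r4 ⇒ C
  [9] b0 r0: had r10 ⇒ C

CLASS = CONFLICT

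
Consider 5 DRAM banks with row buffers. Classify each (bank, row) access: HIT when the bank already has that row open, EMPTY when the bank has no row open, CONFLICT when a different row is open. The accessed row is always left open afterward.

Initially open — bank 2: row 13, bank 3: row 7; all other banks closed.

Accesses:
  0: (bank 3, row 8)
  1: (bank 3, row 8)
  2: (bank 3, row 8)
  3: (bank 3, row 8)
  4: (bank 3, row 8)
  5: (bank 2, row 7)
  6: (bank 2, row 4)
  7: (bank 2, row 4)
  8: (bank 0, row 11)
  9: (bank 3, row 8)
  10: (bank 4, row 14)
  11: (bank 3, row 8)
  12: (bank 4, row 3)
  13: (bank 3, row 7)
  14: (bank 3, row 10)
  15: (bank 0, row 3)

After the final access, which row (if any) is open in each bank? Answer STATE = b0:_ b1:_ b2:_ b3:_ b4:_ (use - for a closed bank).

#0 (3,8) C  (was 7)
#1 (3,8) H  (was 8)
#2 (3,8) H  (was 8)
#3 (3,8) H  (was 8)
#4 (3,8) H  (was 8)
#5 (2,7) C  (was 13)
#6 (2,4) C  (was 7)
#7 (2,4) H  (was 4)
#8 (0,11) E
#9 (3,8) H  (was 8)
#10 (4,14) E
#11 (3,8) H  (was 8)
#12 (4,3) C  (was 14)
#13 (3,7) C  (was 8)
#14 (3,10) C  (was 7)
#15 (0,3) C  (was 11)

STATE = b0:3 b1:- b2:4 b3:10 b4:3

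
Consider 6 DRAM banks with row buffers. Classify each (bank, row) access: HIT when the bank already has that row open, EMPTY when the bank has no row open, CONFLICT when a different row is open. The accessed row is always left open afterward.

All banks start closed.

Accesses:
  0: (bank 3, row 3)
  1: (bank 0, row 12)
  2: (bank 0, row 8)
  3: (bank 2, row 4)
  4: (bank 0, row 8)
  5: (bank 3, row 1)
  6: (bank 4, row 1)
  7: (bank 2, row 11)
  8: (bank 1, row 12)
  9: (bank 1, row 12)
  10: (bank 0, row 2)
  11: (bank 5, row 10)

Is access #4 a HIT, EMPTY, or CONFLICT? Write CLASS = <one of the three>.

#0 (3,3) E
#1 (0,12) E
#2 (0,8) C  (was 12)
#3 (2,4) E
#4 (0,8) H  (was 8)
#5 (3,1) C  (was 3)
#6 (4,1) E
#7 (2,11) C  (was 4)
#8 (1,12) E
#9 (1,12) H  (was 12)
#10 (0,2) C  (was 8)
#11 (5,10) E

CLASS = HIT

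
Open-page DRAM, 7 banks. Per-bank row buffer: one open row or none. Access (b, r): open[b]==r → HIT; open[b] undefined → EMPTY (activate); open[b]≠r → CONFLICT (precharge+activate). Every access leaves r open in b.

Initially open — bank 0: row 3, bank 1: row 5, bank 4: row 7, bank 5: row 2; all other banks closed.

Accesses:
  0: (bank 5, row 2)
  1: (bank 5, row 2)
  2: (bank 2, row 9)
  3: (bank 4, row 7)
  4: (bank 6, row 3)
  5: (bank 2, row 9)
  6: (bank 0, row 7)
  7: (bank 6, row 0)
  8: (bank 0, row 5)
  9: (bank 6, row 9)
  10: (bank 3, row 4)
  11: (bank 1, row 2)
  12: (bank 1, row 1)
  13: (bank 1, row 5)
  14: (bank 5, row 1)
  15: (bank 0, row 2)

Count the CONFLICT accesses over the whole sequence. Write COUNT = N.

  [0] b5 r2: had r2 ⇒ H
  [1] b5 r2: had r2 ⇒ H
  [2] b2 r9: no row ⇒ E
  [3] b4 r7: had r7 ⇒ H
  [4] b6 r3: no row ⇒ E
  [5] b2 r9: had r9 ⇒ H
  [6] b0 r7: had r3 ⇒ C
  [7] b6 r0: had r3 ⇒ C
  [8] b0 r5: had r7 ⇒ C
  [9] b6 r9: had r0 ⇒ C
  [10] b3 r4: no row ⇒ E
  [11] b1 r2: had r5 ⇒ C
  [12] b1 r1: had r2 ⇒ C
  [13] b1 r5: had r1 ⇒ C
  [14] b5 r1: had r2 ⇒ C
  [15] b0 r2: had r5 ⇒ C

COUNT = 9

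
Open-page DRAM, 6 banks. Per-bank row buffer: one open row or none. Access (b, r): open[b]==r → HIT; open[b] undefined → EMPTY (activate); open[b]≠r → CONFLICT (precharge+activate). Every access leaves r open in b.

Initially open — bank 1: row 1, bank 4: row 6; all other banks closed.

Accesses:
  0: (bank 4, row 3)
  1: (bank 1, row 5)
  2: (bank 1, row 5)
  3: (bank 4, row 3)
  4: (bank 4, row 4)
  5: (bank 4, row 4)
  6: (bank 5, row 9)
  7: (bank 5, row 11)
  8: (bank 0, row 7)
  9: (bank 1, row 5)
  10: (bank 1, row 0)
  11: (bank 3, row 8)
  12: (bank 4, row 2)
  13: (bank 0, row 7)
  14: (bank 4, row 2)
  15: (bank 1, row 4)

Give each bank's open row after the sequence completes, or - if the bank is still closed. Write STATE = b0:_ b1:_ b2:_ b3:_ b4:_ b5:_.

#0 (4,3) C  (was 6)
#1 (1,5) C  (was 1)
#2 (1,5) H  (was 5)
#3 (4,3) H  (was 3)
#4 (4,4) C  (was 3)
#5 (4,4) H  (was 4)
#6 (5,9) E
#7 (5,11) C  (was 9)
#8 (0,7) E
#9 (1,5) H  (was 5)
#10 (1,0) C  (was 5)
#11 (3,8) E
#12 (4,2) C  (was 4)
#13 (0,7) H  (was 7)
#14 (4,2) H  (was 2)
#15 (1,4) C  (was 0)

STATE = b0:7 b1:4 b2:- b3:8 b4:2 b5:11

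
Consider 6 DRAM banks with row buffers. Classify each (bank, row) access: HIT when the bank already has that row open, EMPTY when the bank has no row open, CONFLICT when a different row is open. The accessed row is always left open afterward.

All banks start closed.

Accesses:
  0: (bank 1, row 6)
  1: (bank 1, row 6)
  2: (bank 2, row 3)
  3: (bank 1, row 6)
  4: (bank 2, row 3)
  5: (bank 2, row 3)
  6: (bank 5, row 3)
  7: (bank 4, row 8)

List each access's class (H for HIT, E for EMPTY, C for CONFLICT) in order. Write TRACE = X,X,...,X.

0: bank 1 row 6 — prev None → EMPTY
1: bank 1 row 6 — prev 6 → HIT
2: bank 2 row 3 — prev None → EMPTY
3: bank 1 row 6 — prev 6 → HIT
4: bank 2 row 3 — prev 3 → HIT
5: bank 2 row 3 — prev 3 → HIT
6: bank 5 row 3 — prev None → EMPTY
7: bank 4 row 8 — prev None → EMPTY

TRACE = E,H,E,H,H,H,E,E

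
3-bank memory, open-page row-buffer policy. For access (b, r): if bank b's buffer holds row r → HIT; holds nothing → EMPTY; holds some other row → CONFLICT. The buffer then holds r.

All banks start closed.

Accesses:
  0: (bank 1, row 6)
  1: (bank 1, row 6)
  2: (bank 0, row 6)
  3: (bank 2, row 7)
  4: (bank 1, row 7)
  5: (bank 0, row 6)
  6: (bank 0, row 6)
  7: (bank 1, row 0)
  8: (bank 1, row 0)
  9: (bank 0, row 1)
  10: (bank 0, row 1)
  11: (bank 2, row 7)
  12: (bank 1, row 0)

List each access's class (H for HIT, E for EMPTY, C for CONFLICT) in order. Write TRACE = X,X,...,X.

  [0] b1 r6: no row ⇒ E
  [1] b1 r6: had r6 ⇒ H
  [2] b0 r6: no row ⇒ E
  [3] b2 r7: no row ⇒ E
  [4] b1 r7: had r6 ⇒ C
  [5] b0 r6: had r6 ⇒ H
  [6] b0 r6: had r6 ⇒ H
  [7] b1 r0: had r7 ⇒ C
  [8] b1 r0: had r0 ⇒ H
  [9] b0 r1: had r6 ⇒ C
  [10] b0 r1: had r1 ⇒ H
  [11] b2 r7: had r7 ⇒ H
  [12] b1 r0: had r0 ⇒ H

TRACE = E,H,E,E,C,H,H,C,H,C,H,H,H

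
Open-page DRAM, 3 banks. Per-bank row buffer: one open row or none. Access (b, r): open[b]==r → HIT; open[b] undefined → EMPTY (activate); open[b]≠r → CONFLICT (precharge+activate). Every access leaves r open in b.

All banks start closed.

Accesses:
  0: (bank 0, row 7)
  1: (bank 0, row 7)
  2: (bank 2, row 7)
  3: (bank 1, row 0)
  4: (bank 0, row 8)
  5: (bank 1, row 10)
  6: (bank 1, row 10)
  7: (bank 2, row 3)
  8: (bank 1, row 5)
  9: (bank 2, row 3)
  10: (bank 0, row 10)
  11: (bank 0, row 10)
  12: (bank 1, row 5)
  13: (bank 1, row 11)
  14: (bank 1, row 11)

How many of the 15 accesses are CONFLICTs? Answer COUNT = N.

COUNT = 6

  [0] b0 r7: no row ⇒ E
  [1] b0 r7: had r7 ⇒ H
  [2] b2 r7: no row ⇒ E
  [3] b1 r0: no row ⇒ E
  [4] b0 r8: had r7 ⇒ C
  [5] b1 r10: had r0 ⇒ C
  [6] b1 r10: had r10 ⇒ H
  [7] b2 r3: had r7 ⇒ C
  [8] b1 r5: had r10 ⇒ C
  [9] b2 r3: had r3 ⇒ H
  [10] b0 r10: had r8 ⇒ C
  [11] b0 r10: had r10 ⇒ H
  [12] b1 r5: had r5 ⇒ H
  [13] b1 r11: had r5 ⇒ C
  [14] b1 r11: had r11 ⇒ H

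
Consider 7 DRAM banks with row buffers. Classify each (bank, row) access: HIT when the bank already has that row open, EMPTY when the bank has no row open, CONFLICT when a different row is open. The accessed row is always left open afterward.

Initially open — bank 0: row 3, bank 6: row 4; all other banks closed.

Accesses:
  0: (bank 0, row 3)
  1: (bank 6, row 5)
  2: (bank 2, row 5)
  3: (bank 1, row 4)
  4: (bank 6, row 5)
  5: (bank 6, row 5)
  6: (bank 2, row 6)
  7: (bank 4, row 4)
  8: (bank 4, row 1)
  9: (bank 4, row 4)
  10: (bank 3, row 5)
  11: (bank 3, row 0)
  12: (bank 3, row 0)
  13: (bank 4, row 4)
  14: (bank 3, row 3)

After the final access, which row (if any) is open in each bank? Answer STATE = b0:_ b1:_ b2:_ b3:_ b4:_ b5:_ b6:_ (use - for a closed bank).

  [0] b0 r3: had r3 ⇒ H
  [1] b6 r5: had r4 ⇒ C
  [2] b2 r5: no row ⇒ E
  [3] b1 r4: no row ⇒ E
  [4] b6 r5: had r5 ⇒ H
  [5] b6 r5: had r5 ⇒ H
  [6] b2 r6: had r5 ⇒ C
  [7] b4 r4: no row ⇒ E
  [8] b4 r1: had r4 ⇒ C
  [9] b4 r4: had r1 ⇒ C
  [10] b3 r5: no row ⇒ E
  [11] b3 r0: had r5 ⇒ C
  [12] b3 r0: had r0 ⇒ H
  [13] b4 r4: had r4 ⇒ H
  [14] b3 r3: had r0 ⇒ C

STATE = b0:3 b1:4 b2:6 b3:3 b4:4 b5:- b6:5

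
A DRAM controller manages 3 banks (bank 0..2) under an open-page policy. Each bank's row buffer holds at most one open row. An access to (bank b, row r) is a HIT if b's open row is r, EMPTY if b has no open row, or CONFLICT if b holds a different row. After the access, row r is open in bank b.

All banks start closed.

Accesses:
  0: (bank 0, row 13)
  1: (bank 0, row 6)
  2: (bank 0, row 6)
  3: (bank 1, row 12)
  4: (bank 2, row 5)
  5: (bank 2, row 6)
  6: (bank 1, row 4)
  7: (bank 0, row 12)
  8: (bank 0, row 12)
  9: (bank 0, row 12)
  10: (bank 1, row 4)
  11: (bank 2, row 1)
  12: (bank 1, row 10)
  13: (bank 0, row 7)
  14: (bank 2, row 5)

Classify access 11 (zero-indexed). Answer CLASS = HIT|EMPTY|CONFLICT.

CLASS = CONFLICT

#0 (0,13) E
#1 (0,6) C  (was 13)
#2 (0,6) H  (was 6)
#3 (1,12) E
#4 (2,5) E
#5 (2,6) C  (was 5)
#6 (1,4) C  (was 12)
#7 (0,12) C  (was 6)
#8 (0,12) H  (was 12)
#9 (0,12) H  (was 12)
#10 (1,4) H  (was 4)
#11 (2,1) C  (was 6)
#12 (1,10) C  (was 4)
#13 (0,7) C  (was 12)
#14 (2,5) C  (was 1)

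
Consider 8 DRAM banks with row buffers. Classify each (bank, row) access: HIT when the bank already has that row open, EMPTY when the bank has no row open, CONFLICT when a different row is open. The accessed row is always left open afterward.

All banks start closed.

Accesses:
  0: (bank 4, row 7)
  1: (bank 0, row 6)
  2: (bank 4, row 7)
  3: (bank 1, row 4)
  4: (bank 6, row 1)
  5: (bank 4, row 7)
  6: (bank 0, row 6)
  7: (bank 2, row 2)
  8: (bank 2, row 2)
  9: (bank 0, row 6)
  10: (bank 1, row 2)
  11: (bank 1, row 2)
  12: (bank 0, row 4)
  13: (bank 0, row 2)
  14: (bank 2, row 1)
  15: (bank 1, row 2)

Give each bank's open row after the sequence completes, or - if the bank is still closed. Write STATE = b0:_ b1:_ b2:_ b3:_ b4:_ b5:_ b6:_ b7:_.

STATE = b0:2 b1:2 b2:1 b3:- b4:7 b5:- b6:1 b7:-

0: bank 4 row 7 — prev None → EMPTY
1: bank 0 row 6 — prev None → EMPTY
2: bank 4 row 7 — prev 7 → HIT
3: bank 1 row 4 — prev None → EMPTY
4: bank 6 row 1 — prev None → EMPTY
5: bank 4 row 7 — prev 7 → HIT
6: bank 0 row 6 — prev 6 → HIT
7: bank 2 row 2 — prev None → EMPTY
8: bank 2 row 2 — prev 2 → HIT
9: bank 0 row 6 — prev 6 → HIT
10: bank 1 row 2 — prev 4 → CONFLICT
11: bank 1 row 2 — prev 2 → HIT
12: bank 0 row 4 — prev 6 → CONFLICT
13: bank 0 row 2 — prev 4 → CONFLICT
14: bank 2 row 1 — prev 2 → CONFLICT
15: bank 1 row 2 — prev 2 → HIT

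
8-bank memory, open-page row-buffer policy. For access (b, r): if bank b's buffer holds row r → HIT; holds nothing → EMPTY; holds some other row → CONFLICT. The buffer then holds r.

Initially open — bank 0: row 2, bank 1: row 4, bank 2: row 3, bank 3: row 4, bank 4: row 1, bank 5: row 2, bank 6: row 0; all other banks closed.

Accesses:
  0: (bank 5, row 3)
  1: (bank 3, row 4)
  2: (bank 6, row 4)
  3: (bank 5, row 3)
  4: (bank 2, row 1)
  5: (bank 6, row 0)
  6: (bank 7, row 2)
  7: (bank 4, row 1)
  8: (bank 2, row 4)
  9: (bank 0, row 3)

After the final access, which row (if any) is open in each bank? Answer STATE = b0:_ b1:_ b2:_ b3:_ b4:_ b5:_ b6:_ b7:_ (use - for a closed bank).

STATE = b0:3 b1:4 b2:4 b3:4 b4:1 b5:3 b6:0 b7:2

step 0: bank5 2->3 [CONFLICT]
step 1: bank3 4->4 [HIT]
step 2: bank6 0->4 [CONFLICT]
step 3: bank5 3->3 [HIT]
step 4: bank2 3->1 [CONFLICT]
step 5: bank6 4->0 [CONFLICT]
step 6: bank7 None->2 [EMPTY]
step 7: bank4 1->1 [HIT]
step 8: bank2 1->4 [CONFLICT]
step 9: bank0 2->3 [CONFLICT]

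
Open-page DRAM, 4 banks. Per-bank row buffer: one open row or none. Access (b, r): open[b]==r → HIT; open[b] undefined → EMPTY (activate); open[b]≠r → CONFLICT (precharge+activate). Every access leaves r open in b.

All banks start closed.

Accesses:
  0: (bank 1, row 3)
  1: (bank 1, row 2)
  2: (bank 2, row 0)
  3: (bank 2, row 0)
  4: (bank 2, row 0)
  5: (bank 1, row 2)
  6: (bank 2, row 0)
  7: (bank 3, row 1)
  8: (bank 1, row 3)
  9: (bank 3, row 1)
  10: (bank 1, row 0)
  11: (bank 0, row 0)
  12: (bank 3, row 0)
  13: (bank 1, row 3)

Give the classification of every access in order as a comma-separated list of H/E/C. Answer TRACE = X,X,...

0: bank 1 row 3 — prev None → EMPTY
1: bank 1 row 2 — prev 3 → CONFLICT
2: bank 2 row 0 — prev None → EMPTY
3: bank 2 row 0 — prev 0 → HIT
4: bank 2 row 0 — prev 0 → HIT
5: bank 1 row 2 — prev 2 → HIT
6: bank 2 row 0 — prev 0 → HIT
7: bank 3 row 1 — prev None → EMPTY
8: bank 1 row 3 — prev 2 → CONFLICT
9: bank 3 row 1 — prev 1 → HIT
10: bank 1 row 0 — prev 3 → CONFLICT
11: bank 0 row 0 — prev None → EMPTY
12: bank 3 row 0 — prev 1 → CONFLICT
13: bank 1 row 3 — prev 0 → CONFLICT

TRACE = E,C,E,H,H,H,H,E,C,H,C,E,C,C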